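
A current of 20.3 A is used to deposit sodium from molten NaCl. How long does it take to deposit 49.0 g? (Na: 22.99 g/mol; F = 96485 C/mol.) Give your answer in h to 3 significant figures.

2.81 h

n(Na) = 49.0 / 22.99 = 2.131 mol
Na⁺ + e⁻ → Na, so n(e⁻) = 2.131 mol
Q = 2.131 × 96485 = 2.056×10^5 C
t = Q / I = 2.056×10^5 / 20.3 = 10130 s = 2.81 h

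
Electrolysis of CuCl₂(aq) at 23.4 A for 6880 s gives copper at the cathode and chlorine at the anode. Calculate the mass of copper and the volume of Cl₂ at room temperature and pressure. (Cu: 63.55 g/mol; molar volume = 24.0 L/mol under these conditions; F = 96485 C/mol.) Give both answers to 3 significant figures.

53.0 g Cu; 20.0 L Cl₂

Q = 23.4 × 6880 = 1.610×10^5 C; n(e⁻) = 1.610×10^5 / 96485 = 1.669 mol
Cathode: Cu²⁺ + 2e⁻ → Cu → n(Cu) = 1.669/2 = 0.8345 mol → 53.0 g
Anode: 2Cl⁻ → Cl₂ + 2e⁻ → n(Cl₂) = 1.669/2 = 0.8345 mol → 20.0 L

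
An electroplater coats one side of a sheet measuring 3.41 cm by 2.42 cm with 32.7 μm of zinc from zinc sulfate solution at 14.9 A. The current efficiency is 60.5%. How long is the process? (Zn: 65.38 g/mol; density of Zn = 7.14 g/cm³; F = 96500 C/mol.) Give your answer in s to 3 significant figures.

Plated area = 3.41 × 2.42 = 8.252 cm²
Volume = 8.252 × 32.7×10⁻⁴ cm = 0.02698 cm³
m(Zn) = 0.02698 × 7.14 = 0.1926 g
n(Zn) = 0.1926 / 65.38 = 0.002946 mol; n(e⁻) = 2 × 0.002946 = 0.005892 mol
Q = 0.005892 × 96500 / 0.605 = 939.8 C
t = 939.8 / 14.9 = 63.07 s

63.1 s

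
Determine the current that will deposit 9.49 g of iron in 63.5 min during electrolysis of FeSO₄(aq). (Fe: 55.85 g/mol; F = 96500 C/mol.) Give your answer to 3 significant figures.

8.61 A

n(Fe) = 9.49 / 55.85 = 0.1699 mol
Fe²⁺ + 2e⁻ → Fe, so n(e⁻) = 2 × 0.1699 = 0.3398 mol
Q = 0.3398 × 96500 = 32790 C
I = Q / t = 32790 / 3810 s = 8.61 A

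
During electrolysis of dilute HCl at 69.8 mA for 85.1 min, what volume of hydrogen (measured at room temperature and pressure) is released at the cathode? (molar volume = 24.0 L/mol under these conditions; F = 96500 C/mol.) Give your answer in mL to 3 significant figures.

44.3 mL

Q = It = 0.0698 × 5106 = 356.4 C
Moles of electrons = 356.4 / 96500 = 0.003693 mol
2H⁺ + 2e⁻ → H₂, so n(H₂) = 0.003693 / 2 = 0.001847 mol
V = 0.001847 × 24.0 = 0.04433 L
= 44.3 mL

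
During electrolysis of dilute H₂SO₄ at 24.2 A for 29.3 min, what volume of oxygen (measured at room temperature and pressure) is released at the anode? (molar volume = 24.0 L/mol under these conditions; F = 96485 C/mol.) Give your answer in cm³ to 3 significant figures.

Q = It = 24.2 × 1758 = 42540 C
n(e⁻) = Q/F = 42540/96485 = 0.4409 mol
2H₂O → O₂ + 4H⁺ + 4e⁻, so n(O₂) = 0.4409 / 4 = 0.1102 mol
V = 0.1102 × 24.0 = 2.645 L
= 2650 cm³

2650 cm³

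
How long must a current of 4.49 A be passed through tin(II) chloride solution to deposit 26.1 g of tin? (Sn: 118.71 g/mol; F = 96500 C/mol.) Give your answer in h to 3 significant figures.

2.63 h

n(Sn) = 26.1 / 118.71 = 0.2199 mol
Sn²⁺ + 2e⁻ → Sn, so n(e⁻) = 2 × 0.2199 = 0.4398 mol
Q = 0.4398 × 96500 = 42440 C
t = Q / I = 42440 / 4.49 = 9452 s = 2.63 h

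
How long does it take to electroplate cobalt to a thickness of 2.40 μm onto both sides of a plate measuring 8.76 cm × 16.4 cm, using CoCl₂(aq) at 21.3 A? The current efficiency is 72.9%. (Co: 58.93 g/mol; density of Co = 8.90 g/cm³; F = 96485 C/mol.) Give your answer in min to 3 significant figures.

Plated area = 2 × 8.76 × 16.4 = 287.3 cm²
Volume = 287.3 × 2.40×10⁻⁴ cm = 0.06895 cm³
m(Co) = 0.06895 × 8.90 = 0.6137 g
n(Co) = 0.6137 / 58.93 = 0.01041 mol; n(e⁻) = 2 × 0.01041 = 0.02082 mol
Q = 0.02082 × 96485 / 0.729 = 2756 C
t = 2756 / 21.3 = 129.4 s = 2.16 min

2.16 min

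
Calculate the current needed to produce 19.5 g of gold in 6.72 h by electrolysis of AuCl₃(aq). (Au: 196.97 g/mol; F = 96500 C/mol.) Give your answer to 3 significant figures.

n(Au) = 19.5 / 196.97 = 0.09900 mol
Au³⁺ + 3e⁻ → Au, so n(e⁻) = 3 × 0.09900 = 0.2970 mol
Q = 0.2970 × 96500 = 28660 C
I = Q / t = 28660 / 24192 s = 1.18 A

1.18 A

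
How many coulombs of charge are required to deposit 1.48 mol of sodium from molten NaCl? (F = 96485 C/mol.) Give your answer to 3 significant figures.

1.43×10^5 C

Na⁺ + e⁻ → Na, so n(e⁻) = 1 × 1.48 = 1.480 mol
Q = 1.480 × 96485 = 1.428×10^5 C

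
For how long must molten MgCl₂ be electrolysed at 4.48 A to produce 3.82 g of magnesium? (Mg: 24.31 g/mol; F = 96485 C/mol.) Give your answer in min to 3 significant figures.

113 min

n(Mg) = 3.82 / 24.31 = 0.1571 mol
Mg²⁺ + 2e⁻ → Mg, so n(e⁻) = 2 × 0.1571 = 0.3142 mol
Q = 0.3142 × 96485 = 30320 C
t = Q / I = 30320 / 4.48 = 6768 s = 113 min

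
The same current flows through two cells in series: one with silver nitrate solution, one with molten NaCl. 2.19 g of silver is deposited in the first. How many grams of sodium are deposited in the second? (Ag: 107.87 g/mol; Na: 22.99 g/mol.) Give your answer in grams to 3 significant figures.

0.467 g

n(Ag) = 2.19 / 107.87 = 0.02030 mol
Ag⁺ + e⁻ → Ag, so n(e⁻) = 0.02030 mol
Same current for the same time ⇒ same n(e⁻) = 0.02030 mol in both cells.
Na⁺ + e⁻ → Na, so n(Na) = 0.02030 mol
m(Na) = 0.02030 × 22.99 = 0.467 g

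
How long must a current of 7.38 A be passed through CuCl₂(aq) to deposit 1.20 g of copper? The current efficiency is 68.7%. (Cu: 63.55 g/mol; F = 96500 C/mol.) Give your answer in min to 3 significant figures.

n(Cu) = 1.20 / 63.55 = 0.01888 mol
Cu²⁺ + 2e⁻ → Cu, so n(e⁻) = 2 × 0.01888 = 0.03776 mol
Q = 0.03776 × 96500 / 0.687 = 5304 C
t = Q / I = 5304 / 7.38 = 718.7 s = 12.0 min

12.0 min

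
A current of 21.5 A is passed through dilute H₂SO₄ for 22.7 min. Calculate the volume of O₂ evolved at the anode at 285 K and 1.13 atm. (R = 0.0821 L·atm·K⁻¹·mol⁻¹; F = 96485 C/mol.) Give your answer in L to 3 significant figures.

1.57 L

Charge passed = 21.5 × 1362 = 29280 C
Moles of electrons = 29280 / 96485 = 0.3035 mol
2H₂O → O₂ + 4H⁺ + 4e⁻, so n(O₂) = 0.3035 / 4 = 0.07588 mol
V = nRT/P = 0.07588 × 0.0821 × 285 / 1.13 = 1.571 L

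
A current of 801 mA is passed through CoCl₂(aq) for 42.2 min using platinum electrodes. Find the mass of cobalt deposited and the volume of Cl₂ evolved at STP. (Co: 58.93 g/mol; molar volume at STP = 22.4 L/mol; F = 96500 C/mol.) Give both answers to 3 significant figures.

Q = 0.801 × 2532 = 2028 C; n(e⁻) = 2028 / 96500 = 0.02102 mol
Cathode: Co²⁺ + 2e⁻ → Co → n(Co) = 0.02102/2 = 0.01051 mol → 0.619 g
Anode: 2Cl⁻ → Cl₂ + 2e⁻ → n(Cl₂) = 0.02102/2 = 0.01051 mol → 0.235 L

0.619 g Co; 0.235 L Cl₂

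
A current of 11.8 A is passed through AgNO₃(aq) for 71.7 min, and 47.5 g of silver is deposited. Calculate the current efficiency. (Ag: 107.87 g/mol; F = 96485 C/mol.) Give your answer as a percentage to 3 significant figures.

83.7%

Q = 11.8 × 4302 = 50760 C
n(e⁻) = 50760 / 96485 = 0.5261 mol
Ag⁺ + e⁻ → Ag, so theoretical n(Ag) = 0.5261 mol → 56.75 g
Efficiency = 47.5 / 56.75 = 0.8370 = 83.7%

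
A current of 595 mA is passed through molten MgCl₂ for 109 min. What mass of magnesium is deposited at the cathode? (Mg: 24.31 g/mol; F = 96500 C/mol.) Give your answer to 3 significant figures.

Q = 0.595 A × 6540 s = 3891 C
Moles of electrons = 3891 / 96500 = 0.04032 mol
Mg²⁺ + 2e⁻ → Mg, so n(Mg) = 0.04032 / 2 = 0.02016 mol
m = 0.02016 × 24.31 = 0.490 g

0.490 g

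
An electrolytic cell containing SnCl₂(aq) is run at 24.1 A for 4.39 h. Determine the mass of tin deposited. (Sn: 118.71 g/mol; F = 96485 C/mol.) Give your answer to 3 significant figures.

Charge passed = 24.1 × 15804 = 3.809×10^5 C
Moles of electrons = 3.809×10^5 / 96485 = 3.948 mol
Sn²⁺ + 2e⁻ → Sn, so n(Sn) = 3.948 / 2 = 1.974 mol
m = 1.974 × 118.71 = 234 g

234 g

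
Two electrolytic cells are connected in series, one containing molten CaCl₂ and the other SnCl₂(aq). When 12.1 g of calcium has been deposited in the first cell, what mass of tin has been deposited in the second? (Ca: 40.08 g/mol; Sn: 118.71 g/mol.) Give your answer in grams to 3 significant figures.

n(Ca) = 12.1 / 40.08 = 0.3019 mol
Ca²⁺ + 2e⁻ → Ca, so n(e⁻) = 2 × 0.3019 = 0.6038 mol
In series, the same 0.6038 mol of electrons flows through the second cell.
Sn²⁺ + 2e⁻ → Sn, so n(Sn) = 0.6038 / 2 = 0.3019 mol
m(Sn) = 0.3019 × 118.71 = 35.8 g

35.8 g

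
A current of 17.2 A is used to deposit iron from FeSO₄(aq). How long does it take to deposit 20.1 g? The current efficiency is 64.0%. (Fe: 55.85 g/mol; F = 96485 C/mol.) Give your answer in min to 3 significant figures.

105 min

n(Fe) = 20.1 / 55.85 = 0.3599 mol
Fe²⁺ + 2e⁻ → Fe, so n(e⁻) = 2 × 0.3599 = 0.7198 mol
Q = 0.7198 × 96485 / 0.640 = 1.085×10^5 C
t = Q / I = 1.085×10^5 / 17.2 = 6308 s = 105 min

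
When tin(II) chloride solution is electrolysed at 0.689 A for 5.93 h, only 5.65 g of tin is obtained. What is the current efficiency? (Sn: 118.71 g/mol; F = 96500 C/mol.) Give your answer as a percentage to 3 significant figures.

62.5%

Q = 0.689 × 21348 = 14710 C
n(e⁻) = 14710 / 96500 = 0.1524 mol
Sn²⁺ + 2e⁻ → Sn, so theoretical n(Sn) = 0.07620 mol → 9.046 g
Efficiency = 5.65 / 9.046 = 0.6246 = 62.5%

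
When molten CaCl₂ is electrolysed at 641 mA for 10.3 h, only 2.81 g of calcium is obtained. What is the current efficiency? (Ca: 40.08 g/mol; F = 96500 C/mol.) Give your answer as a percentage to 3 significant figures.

56.9%

Q = 0.641 × 37080 = 23770 C
n(e⁻) = 23770 / 96500 = 0.2463 mol
Ca²⁺ + 2e⁻ → Ca, so theoretical n(Ca) = 0.1232 mol → 4.938 g
Efficiency = 2.81 / 4.938 = 0.5691 = 56.9%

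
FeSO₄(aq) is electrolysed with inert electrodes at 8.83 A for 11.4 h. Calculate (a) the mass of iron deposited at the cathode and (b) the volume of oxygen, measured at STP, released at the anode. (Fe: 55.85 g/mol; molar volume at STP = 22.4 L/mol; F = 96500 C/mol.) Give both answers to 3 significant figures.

105 g Fe; 21.0 L O₂

Q = 8.83 × 41040 = 3.624×10^5 C; n(e⁻) = 3.624×10^5 / 96500 = 3.755 mol
Cathode: Fe²⁺ + 2e⁻ → Fe → n(Fe) = 3.755/2 = 1.878 mol → 105 g
Anode: 2H₂O → O₂ + 4H⁺ + 4e⁻ → n(O₂) = 3.755/4 = 0.9388 mol → 21.0 L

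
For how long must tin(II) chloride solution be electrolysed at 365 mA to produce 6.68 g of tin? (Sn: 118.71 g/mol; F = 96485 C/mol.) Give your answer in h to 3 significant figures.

n(Sn) = 6.68 / 118.71 = 0.05627 mol
Sn²⁺ + 2e⁻ → Sn, so n(e⁻) = 2 × 0.05627 = 0.1125 mol
Q = 0.1125 × 96485 = 10850 C
t = Q / I = 10850 / 0.365 = 29730 s = 8.26 h

8.26 h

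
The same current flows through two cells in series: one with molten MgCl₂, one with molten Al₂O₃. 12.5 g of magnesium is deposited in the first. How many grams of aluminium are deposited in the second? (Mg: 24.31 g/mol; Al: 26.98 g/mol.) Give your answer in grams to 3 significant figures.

9.25 g

n(Mg) = 12.5 / 24.31 = 0.5142 mol
Mg²⁺ + 2e⁻ → Mg, so n(e⁻) = 2 × 0.5142 = 1.028 mol
Since the cells are in series, n(e⁻) in the Al cell is also 1.028 mol.
Al³⁺ + 3e⁻ → Al, so n(Al) = 1.028 / 3 = 0.3427 mol
m(Al) = 0.3427 × 26.98 = 9.25 g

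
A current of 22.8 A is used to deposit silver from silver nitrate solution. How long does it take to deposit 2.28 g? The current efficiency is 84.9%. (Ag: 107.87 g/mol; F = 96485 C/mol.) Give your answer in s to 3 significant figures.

105 s

n(Ag) = 2.28 / 107.87 = 0.02114 mol
Ag⁺ + e⁻ → Ag, so n(e⁻) = 0.02114 mol
Q = 0.02114 × 96485 / 0.849 = 2402 C
t = Q / I = 2402 / 22.8 = 105.4 s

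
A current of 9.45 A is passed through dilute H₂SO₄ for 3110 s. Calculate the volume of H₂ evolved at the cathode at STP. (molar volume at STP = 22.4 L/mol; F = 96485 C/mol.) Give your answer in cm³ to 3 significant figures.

Q = It = 9.45 × 3110 = 29390 C
n(e⁻) = Q/F = 29390/96485 = 0.3046 mol
2H⁺ + 2e⁻ → H₂, so n(H₂) = 0.3046 / 2 = 0.1523 mol
V = 0.1523 × 22.4 = 3.412 L
= 3410 cm³

3410 cm³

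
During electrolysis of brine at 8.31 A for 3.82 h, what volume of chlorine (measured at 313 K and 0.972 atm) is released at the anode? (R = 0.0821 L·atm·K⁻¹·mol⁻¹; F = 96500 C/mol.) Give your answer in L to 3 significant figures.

15.7 L

Charge passed = 8.31 × 13752 = 1.143×10^5 C
n(e⁻) = Q/F = 1.143×10^5/96500 = 1.184 mol
2Cl⁻ → Cl₂ + 2e⁻, so n(Cl₂) = 1.184 / 2 = 0.5920 mol
V = nRT/P = 0.5920 × 0.0821 × 313 / 0.972 = 15.65 L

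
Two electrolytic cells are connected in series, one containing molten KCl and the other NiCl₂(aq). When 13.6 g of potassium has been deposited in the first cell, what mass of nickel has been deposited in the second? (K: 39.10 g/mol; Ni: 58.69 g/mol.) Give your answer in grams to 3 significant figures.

10.2 g

n(K) = 13.6 / 39.10 = 0.3478 mol
K⁺ + e⁻ → K, so n(e⁻) = 0.3478 mol
The cells are in series, so the same charge (and hence the same n(e⁻) = 0.3478 mol) passes through both.
Ni²⁺ + 2e⁻ → Ni, so n(Ni) = 0.3478 / 2 = 0.1739 mol
m(Ni) = 0.1739 × 58.69 = 10.2 g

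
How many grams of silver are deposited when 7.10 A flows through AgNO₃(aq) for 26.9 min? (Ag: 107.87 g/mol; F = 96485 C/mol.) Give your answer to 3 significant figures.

12.8 g

Charge passed = 7.10 × 1614 = 11460 C
n(e⁻) = 11460 / 96485 = 0.1188 mol
Ag⁺ + e⁻ → Ag, so n(Ag) = 0.1188 mol
m = 0.1188 × 107.87 = 12.8 g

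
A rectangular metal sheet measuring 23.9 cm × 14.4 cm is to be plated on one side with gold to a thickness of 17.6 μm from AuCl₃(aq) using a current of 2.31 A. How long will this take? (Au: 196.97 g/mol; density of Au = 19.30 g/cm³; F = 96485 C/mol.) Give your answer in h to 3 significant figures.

Plated area = 23.9 × 14.4 = 344.2 cm²
Volume = 344.2 × 17.6×10⁻⁴ cm = 0.6058 cm³
m(Au) = 0.6058 × 19.30 = 11.69 g
n(Au) = 11.69 / 196.97 = 0.05935 mol; n(e⁻) = 3 × 0.05935 = 0.1781 mol
Q = 0.1781 × 96485 = 17180 C
t = 17180 / 2.31 = 7437 s = 2.07 h

2.07 h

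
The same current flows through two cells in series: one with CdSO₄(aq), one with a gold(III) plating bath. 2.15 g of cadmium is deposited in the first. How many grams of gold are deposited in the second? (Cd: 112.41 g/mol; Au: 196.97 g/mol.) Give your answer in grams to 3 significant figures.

2.51 g

n(Cd) = 2.15 / 112.41 = 0.01913 mol
Cd²⁺ + 2e⁻ → Cd, so n(e⁻) = 2 × 0.01913 = 0.03826 mol
In series, the same 0.03826 mol of electrons flows through the second cell.
Au³⁺ + 3e⁻ → Au, so n(Au) = 0.03826 / 3 = 0.01275 mol
m(Au) = 0.01275 × 196.97 = 2.51 g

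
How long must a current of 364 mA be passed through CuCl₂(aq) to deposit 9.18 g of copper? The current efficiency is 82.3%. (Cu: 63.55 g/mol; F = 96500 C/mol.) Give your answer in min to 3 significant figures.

1550 min

n(Cu) = 9.18 / 63.55 = 0.1445 mol
Cu²⁺ + 2e⁻ → Cu, so n(e⁻) = 2 × 0.1445 = 0.2890 mol
Q = 0.2890 × 96500 / 0.823 = 33890 C
t = Q / I = 33890 / 0.364 = 93100 s = 1550 min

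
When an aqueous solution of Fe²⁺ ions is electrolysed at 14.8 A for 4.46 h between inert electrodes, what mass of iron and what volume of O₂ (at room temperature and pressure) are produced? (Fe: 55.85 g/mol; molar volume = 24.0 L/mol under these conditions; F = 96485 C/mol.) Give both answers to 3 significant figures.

68.8 g Fe; 14.8 L O₂

Q = 14.8 × 16056 = 2.376×10^5 C; n(e⁻) = 2.376×10^5 / 96485 = 2.463 mol
Cathode: Fe²⁺ + 2e⁻ → Fe → n(Fe) = 2.463/2 = 1.232 mol → 68.8 g
Anode: 2H₂O → O₂ + 4H⁺ + 4e⁻ → n(O₂) = 2.463/4 = 0.6158 mol → 14.8 L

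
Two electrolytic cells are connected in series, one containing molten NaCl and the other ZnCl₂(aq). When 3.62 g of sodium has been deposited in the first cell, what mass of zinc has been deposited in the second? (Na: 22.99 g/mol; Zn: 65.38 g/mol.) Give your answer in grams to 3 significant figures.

5.15 g

n(Na) = 3.62 / 22.99 = 0.1575 mol
Na⁺ + e⁻ → Na, so n(e⁻) = 0.1575 mol
In series, the same 0.1575 mol of electrons flows through the second cell.
Zn²⁺ + 2e⁻ → Zn, so n(Zn) = 0.1575 / 2 = 0.07875 mol
m(Zn) = 0.07875 × 65.38 = 5.15 g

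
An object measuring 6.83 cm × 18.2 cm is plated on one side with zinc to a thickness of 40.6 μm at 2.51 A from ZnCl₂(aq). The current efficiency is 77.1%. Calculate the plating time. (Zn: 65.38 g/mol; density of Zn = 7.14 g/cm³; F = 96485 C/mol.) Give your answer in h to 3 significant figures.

1.53 h

Plated area = 6.83 × 18.2 = 124.3 cm²
Volume = 124.3 × 40.6×10⁻⁴ cm = 0.5047 cm³
m(Zn) = 0.5047 × 7.14 = 3.604 g
n(Zn) = 3.604 / 65.38 = 0.05512 mol; n(e⁻) = 2 × 0.05512 = 0.1102 mol
Q = 0.1102 × 96485 / 0.771 = 13790 C
t = 13790 / 2.51 = 5494 s = 1.53 h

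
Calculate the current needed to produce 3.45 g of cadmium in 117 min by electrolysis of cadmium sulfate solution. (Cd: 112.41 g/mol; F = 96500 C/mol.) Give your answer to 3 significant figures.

n(Cd) = 3.45 / 112.41 = 0.03069 mol
Cd²⁺ + 2e⁻ → Cd, so n(e⁻) = 2 × 0.03069 = 0.06138 mol
Q = 0.06138 × 96500 = 5923 C
I = Q / t = 5923 / 7020 s = 0.844 A

0.844 A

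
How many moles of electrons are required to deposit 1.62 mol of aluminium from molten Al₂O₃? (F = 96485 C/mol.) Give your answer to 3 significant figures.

Al³⁺ + 3e⁻ → Al, so n(e⁻) = 3 × 1.62 = 4.860 mol

4.86 mol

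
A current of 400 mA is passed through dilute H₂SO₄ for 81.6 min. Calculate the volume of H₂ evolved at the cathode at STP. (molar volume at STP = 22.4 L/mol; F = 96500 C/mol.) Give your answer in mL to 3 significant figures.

Q = It = 0.400 × 4896 = 1958 C
n(e⁻) = Q/F = 1958/96500 = 0.02029 mol
2H⁺ + 2e⁻ → H₂, so n(H₂) = 0.02029 / 2 = 0.01015 mol
V = 0.01015 × 22.4 = 0.2274 L
= 227 mL

227 mL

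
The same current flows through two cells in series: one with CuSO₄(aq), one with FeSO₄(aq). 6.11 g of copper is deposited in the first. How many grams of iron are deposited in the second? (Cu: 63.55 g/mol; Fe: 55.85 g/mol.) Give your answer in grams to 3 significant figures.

n(Cu) = 6.11 / 63.55 = 0.09614 mol
Cu²⁺ + 2e⁻ → Cu, so n(e⁻) = 2 × 0.09614 = 0.1923 mol
Since the cells are in series, n(e⁻) in the Fe cell is also 0.1923 mol.
Fe²⁺ + 2e⁻ → Fe, so n(Fe) = 0.1923 / 2 = 0.09615 mol
m(Fe) = 0.09615 × 55.85 = 5.37 g

5.37 g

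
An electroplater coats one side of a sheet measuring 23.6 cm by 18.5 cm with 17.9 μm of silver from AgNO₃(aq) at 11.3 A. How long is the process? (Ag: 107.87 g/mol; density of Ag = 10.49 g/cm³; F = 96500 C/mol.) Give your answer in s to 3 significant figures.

649 s

Plated area = 23.6 × 18.5 = 436.6 cm²
Volume = 436.6 × 17.9×10⁻⁴ cm = 0.7815 cm³
m(Ag) = 0.7815 × 10.49 = 8.198 g
n(Ag) = 8.198 / 107.87 = 0.07600 mol; n(e⁻) = 0.07600 mol
Q = 0.07600 × 96500 = 7334 C
t = 7334 / 11.3 = 649.0 s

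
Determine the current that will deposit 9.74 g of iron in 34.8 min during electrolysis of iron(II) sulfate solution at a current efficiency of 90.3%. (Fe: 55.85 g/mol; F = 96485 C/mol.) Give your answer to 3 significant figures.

n(Fe) = 9.74 / 55.85 = 0.1744 mol
Fe²⁺ + 2e⁻ → Fe, so n(e⁻) = 2 × 0.1744 = 0.3488 mol
Q = 0.3488 × 96485 / 0.903 = 37270 C
I = Q / t = 37270 / 2088 s = 17.8 A

17.8 A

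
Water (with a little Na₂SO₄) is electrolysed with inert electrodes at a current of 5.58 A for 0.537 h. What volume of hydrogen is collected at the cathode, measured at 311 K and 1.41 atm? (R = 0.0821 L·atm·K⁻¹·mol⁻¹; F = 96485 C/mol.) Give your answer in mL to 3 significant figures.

1010 mL

Charge passed = 5.58 × 1933.2 = 10790 C
Moles of electrons = 10790 / 96485 = 0.1118 mol
2H⁺ + 2e⁻ → H₂, so n(H₂) = 0.1118 / 2 = 0.05590 mol
V = nRT/P = 0.05590 × 0.0821 × 311 / 1.41 = 1.012 L
= 1010 mL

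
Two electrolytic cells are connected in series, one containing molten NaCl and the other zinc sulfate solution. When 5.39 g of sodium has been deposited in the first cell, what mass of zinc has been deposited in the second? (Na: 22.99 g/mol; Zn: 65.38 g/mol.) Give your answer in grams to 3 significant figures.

7.66 g

n(Na) = 5.39 / 22.99 = 0.2344 mol
Na⁺ + e⁻ → Na, so n(e⁻) = 0.2344 mol
In series, the same 0.2344 mol of electrons flows through the second cell.
Zn²⁺ + 2e⁻ → Zn, so n(Zn) = 0.2344 / 2 = 0.1172 mol
m(Zn) = 0.1172 × 65.38 = 7.66 g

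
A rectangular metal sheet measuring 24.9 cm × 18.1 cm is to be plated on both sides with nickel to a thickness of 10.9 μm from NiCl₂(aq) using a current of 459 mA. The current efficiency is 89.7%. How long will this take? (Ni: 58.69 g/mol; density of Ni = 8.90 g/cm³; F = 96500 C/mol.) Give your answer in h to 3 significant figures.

19.4 h

Plated area = 2 × 24.9 × 18.1 = 901.4 cm²
Volume = 901.4 × 10.9×10⁻⁴ cm = 0.9825 cm³
m(Ni) = 0.9825 × 8.90 = 8.744 g
n(Ni) = 8.744 / 58.69 = 0.1490 mol; n(e⁻) = 2 × 0.1490 = 0.2980 mol
Q = 0.2980 × 96500 / 0.897 = 32060 C
t = 32060 / 0.459 = 69850 s = 19.4 h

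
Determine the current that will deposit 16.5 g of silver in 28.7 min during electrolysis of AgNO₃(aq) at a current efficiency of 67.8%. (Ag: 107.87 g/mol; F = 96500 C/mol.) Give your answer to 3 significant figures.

n(Ag) = 16.5 / 107.87 = 0.1530 mol
Ag⁺ + e⁻ → Ag, so n(e⁻) = 0.1530 mol
Q = 0.1530 × 96500 / 0.678 = 21780 C
I = Q / t = 21780 / 1722 s = 12.6 A

12.6 A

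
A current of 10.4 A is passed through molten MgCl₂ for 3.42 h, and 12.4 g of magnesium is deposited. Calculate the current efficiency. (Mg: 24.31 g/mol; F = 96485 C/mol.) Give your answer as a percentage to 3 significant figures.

76.9%

Q = 10.4 × 12312 = 1.280×10^5 C
n(e⁻) = 1.280×10^5 / 96485 = 1.327 mol
Mg²⁺ + 2e⁻ → Mg, so theoretical n(Mg) = 0.6635 mol → 16.13 g
Efficiency = 12.4 / 16.13 = 0.7688 = 76.9%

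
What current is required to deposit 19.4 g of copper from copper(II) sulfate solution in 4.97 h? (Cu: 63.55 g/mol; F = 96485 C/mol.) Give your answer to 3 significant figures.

n(Cu) = 19.4 / 63.55 = 0.3053 mol
Cu²⁺ + 2e⁻ → Cu, so n(e⁻) = 2 × 0.3053 = 0.6106 mol
Q = 0.6106 × 96485 = 58910 C
I = Q / t = 58910 / 17892 s = 3.29 A

3.29 A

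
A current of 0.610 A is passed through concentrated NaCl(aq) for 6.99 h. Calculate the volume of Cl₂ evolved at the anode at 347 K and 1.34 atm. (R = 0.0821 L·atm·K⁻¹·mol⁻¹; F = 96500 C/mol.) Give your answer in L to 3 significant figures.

1.69 L

Q = It = 0.610 × 25164 = 15350 C
n(e⁻) = Q/F = 15350/96500 = 0.1591 mol
2Cl⁻ → Cl₂ + 2e⁻, so n(Cl₂) = 0.1591 / 2 = 0.07955 mol
V = nRT/P = 0.07955 × 0.0821 × 347 / 1.34 = 1.691 L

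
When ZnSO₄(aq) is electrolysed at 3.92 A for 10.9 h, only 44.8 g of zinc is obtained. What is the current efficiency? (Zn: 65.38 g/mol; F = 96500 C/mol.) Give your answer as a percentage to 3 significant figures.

Q = 3.92 × 39240 = 1.538×10^5 C
n(e⁻) = 1.538×10^5 / 96500 = 1.594 mol
Zn²⁺ + 2e⁻ → Zn, so theoretical n(Zn) = 0.7970 mol → 52.11 g
Efficiency = 44.8 / 52.11 = 0.8597 = 86.0%

86.0%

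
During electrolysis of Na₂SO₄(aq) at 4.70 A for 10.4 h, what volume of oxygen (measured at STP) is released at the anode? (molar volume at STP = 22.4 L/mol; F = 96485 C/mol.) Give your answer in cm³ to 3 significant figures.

Charge passed = 4.70 × 37440 = 1.760×10^5 C
n(e⁻) = Q/F = 1.760×10^5/96485 = 1.824 mol
2H₂O → O₂ + 4H⁺ + 4e⁻, so n(O₂) = 1.824 / 4 = 0.4560 mol
V = 0.4560 × 22.4 = 10.21 L
= 10200 cm³

10200 cm³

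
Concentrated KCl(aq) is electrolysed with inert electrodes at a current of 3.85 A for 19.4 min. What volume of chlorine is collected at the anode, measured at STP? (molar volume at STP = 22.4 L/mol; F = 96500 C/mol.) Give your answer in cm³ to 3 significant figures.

520 cm³

Charge passed = 3.85 × 1164 = 4481 C
Moles of electrons = 4481 / 96500 = 0.04644 mol
2Cl⁻ → Cl₂ + 2e⁻, so n(Cl₂) = 0.04644 / 2 = 0.02322 mol
V = 0.02322 × 22.4 = 0.5201 L
= 520 cm³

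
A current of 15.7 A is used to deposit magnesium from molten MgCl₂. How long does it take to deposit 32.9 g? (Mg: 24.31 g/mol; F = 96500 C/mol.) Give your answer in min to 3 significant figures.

277 min

n(Mg) = 32.9 / 24.31 = 1.353 mol
Mg²⁺ + 2e⁻ → Mg, so n(e⁻) = 2 × 1.353 = 2.706 mol
Q = 2.706 × 96500 = 2.611×10^5 C
t = Q / I = 2.611×10^5 / 15.7 = 16630 s = 277 min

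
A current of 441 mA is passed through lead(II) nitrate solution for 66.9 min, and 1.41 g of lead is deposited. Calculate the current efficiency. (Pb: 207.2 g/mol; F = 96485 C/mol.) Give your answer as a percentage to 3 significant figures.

74.2%

Q = 0.441 × 4014 = 1770 C
n(e⁻) = 1770 / 96485 = 0.01834 mol
Pb²⁺ + 2e⁻ → Pb, so theoretical n(Pb) = 0.009170 mol → 1.900 g
Efficiency = 1.41 / 1.900 = 0.7421 = 74.2%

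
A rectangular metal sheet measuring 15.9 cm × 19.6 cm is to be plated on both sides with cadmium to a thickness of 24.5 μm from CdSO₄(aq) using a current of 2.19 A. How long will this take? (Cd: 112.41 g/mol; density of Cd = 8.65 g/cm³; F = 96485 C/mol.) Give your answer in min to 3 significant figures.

Plated area = 2 × 15.9 × 19.6 = 623.3 cm²
Volume = 623.3 × 24.5×10⁻⁴ cm = 1.527 cm³
m(Cd) = 1.527 × 8.65 = 13.21 g
n(Cd) = 13.21 / 112.41 = 0.1175 mol; n(e⁻) = 2 × 0.1175 = 0.2350 mol
Q = 0.2350 × 96485 = 22670 C
t = 22670 / 2.19 = 10350 s = 173 min

173 min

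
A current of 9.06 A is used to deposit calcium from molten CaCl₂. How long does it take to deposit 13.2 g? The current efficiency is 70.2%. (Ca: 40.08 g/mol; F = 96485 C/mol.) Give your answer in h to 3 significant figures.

n(Ca) = 13.2 / 40.08 = 0.3293 mol
Ca²⁺ + 2e⁻ → Ca, so n(e⁻) = 2 × 0.3293 = 0.6586 mol
Q = 0.6586 × 96485 / 0.702 = 90520 C
t = Q / I = 90520 / 9.06 = 9991 s = 2.78 h

2.78 h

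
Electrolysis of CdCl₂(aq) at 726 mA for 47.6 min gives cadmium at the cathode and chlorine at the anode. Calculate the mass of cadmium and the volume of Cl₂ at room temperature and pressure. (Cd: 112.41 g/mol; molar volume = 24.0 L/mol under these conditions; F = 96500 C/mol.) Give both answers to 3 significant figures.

1.21 g Cd; 0.258 L Cl₂

Q = 0.726 × 2856 = 2073 C; n(e⁻) = 2073 / 96500 = 0.02148 mol
Cathode: Cd²⁺ + 2e⁻ → Cd → n(Cd) = 0.02148/2 = 0.01074 mol → 1.21 g
Anode: 2Cl⁻ → Cl₂ + 2e⁻ → n(Cl₂) = 0.02148/2 = 0.01074 mol → 0.258 L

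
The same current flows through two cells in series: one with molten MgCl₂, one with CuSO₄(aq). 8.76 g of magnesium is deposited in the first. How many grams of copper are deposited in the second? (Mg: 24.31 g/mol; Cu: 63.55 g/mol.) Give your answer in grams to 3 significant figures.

22.9 g

n(Mg) = 8.76 / 24.31 = 0.3603 mol
Mg²⁺ + 2e⁻ → Mg, so n(e⁻) = 2 × 0.3603 = 0.7206 mol
Since the cells are in series, n(e⁻) in the Cu cell is also 0.7206 mol.
Cu²⁺ + 2e⁻ → Cu, so n(Cu) = 0.7206 / 2 = 0.3603 mol
m(Cu) = 0.3603 × 63.55 = 22.9 g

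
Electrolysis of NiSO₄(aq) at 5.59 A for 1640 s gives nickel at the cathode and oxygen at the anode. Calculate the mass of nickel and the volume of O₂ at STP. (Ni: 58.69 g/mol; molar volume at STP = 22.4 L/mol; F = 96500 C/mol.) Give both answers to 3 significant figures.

2.79 g Ni; 0.532 L O₂

Q = 5.59 × 1640 = 9168 C; n(e⁻) = 9168 / 96500 = 0.09501 mol
Cathode: Ni²⁺ + 2e⁻ → Ni → n(Ni) = 0.09501/2 = 0.04751 mol → 2.79 g
Anode: 2H₂O → O₂ + 4H⁺ + 4e⁻ → n(O₂) = 0.09501/4 = 0.02375 mol → 0.532 L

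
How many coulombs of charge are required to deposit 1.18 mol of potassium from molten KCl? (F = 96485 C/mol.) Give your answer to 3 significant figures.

K⁺ + e⁻ → K, so n(e⁻) = 1 × 1.18 = 1.180 mol
Q = 1.180 × 96485 = 1.139×10^5 C

1.14×10^5 C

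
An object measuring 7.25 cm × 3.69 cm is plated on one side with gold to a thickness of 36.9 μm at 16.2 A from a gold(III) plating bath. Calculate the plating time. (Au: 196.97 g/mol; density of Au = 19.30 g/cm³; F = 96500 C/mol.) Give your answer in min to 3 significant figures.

2.88 min

Plated area = 7.25 × 3.69 = 26.75 cm²
Volume = 26.75 × 36.9×10⁻⁴ cm = 0.09871 cm³
m(Au) = 0.09871 × 19.30 = 1.905 g
n(Au) = 1.905 / 196.97 = 0.009672 mol; n(e⁻) = 3 × 0.009672 = 0.02902 mol
Q = 0.02902 × 96500 = 2800 C
t = 2800 / 16.2 = 172.8 s = 2.88 min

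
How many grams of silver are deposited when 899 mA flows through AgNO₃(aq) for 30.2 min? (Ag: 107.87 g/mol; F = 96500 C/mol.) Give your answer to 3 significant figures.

1.82 g

Q = 0.899 A × 1812 s = 1629 C
n(e⁻) = Q/F = 1629/96500 = 0.01688 mol
Ag⁺ + e⁻ → Ag, so n(Ag) = 0.01688 mol
m = 0.01688 × 107.87 = 1.82 g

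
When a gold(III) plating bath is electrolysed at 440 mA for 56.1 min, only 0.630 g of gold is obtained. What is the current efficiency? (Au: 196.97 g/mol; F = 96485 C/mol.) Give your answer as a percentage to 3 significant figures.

Q = 0.440 × 3366 = 1481 C
n(e⁻) = 1481 / 96485 = 0.01535 mol
Au³⁺ + 3e⁻ → Au, so theoretical n(Au) = 0.005117 mol → 1.008 g
Efficiency = 0.630 / 1.008 = 0.6250 = 62.5%

62.5%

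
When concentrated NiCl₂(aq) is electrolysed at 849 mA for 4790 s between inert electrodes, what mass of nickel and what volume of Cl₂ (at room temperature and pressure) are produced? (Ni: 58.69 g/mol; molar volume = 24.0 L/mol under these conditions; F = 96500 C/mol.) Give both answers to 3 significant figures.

Q = 0.849 × 4790 = 4067 C; n(e⁻) = 4067 / 96500 = 0.04215 mol
Cathode: Ni²⁺ + 2e⁻ → Ni → n(Ni) = 0.04215/2 = 0.02108 mol → 1.24 g
Anode: 2Cl⁻ → Cl₂ + 2e⁻ → n(Cl₂) = 0.04215/2 = 0.02108 mol → 0.506 L

1.24 g Ni; 0.506 L Cl₂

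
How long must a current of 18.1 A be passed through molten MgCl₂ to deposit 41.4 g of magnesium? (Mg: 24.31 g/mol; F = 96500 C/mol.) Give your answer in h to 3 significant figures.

5.04 h

n(Mg) = 41.4 / 24.31 = 1.703 mol
Mg²⁺ + 2e⁻ → Mg, so n(e⁻) = 2 × 1.703 = 3.406 mol
Q = 3.406 × 96500 = 3.287×10^5 C
t = Q / I = 3.287×10^5 / 18.1 = 18160 s = 5.04 h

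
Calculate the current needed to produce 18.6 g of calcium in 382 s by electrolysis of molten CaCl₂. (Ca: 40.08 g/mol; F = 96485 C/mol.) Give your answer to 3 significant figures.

234 A

n(Ca) = 18.6 / 40.08 = 0.4641 mol
Ca²⁺ + 2e⁻ → Ca, so n(e⁻) = 2 × 0.4641 = 0.9282 mol
Q = 0.9282 × 96485 = 89560 C
I = Q / t = 89560 / 382 s = 234 A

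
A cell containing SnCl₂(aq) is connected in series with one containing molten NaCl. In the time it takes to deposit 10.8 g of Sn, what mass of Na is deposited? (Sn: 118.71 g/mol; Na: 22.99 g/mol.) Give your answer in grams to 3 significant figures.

n(Sn) = 10.8 / 118.71 = 0.09098 mol
Sn²⁺ + 2e⁻ → Sn, so n(e⁻) = 2 × 0.09098 = 0.1820 mol
Same current for the same time ⇒ same n(e⁻) = 0.1820 mol in both cells.
Na⁺ + e⁻ → Na, so n(Na) = 0.1820 mol
m(Na) = 0.1820 × 22.99 = 4.18 g

4.18 g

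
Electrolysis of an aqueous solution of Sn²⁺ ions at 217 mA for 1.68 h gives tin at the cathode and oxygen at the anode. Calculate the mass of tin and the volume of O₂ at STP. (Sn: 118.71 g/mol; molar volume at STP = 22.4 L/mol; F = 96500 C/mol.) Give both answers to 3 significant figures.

0.807 g Sn; 0.0762 L O₂

Q = 0.217 × 6048 = 1312 C; n(e⁻) = 1312 / 96500 = 0.01360 mol
Cathode: Sn²⁺ + 2e⁻ → Sn → n(Sn) = 0.01360/2 = 0.006800 mol → 0.807 g
Anode: 2H₂O → O₂ + 4H⁺ + 4e⁻ → n(O₂) = 0.01360/4 = 0.003400 mol → 0.0762 L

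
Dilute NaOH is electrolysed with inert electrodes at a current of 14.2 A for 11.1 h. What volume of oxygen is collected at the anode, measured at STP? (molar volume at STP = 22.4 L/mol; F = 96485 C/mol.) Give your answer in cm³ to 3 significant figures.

Q = 14.2 A × 39960 s = 5.674×10^5 C
n(e⁻) = Q/F = 5.674×10^5/96485 = 5.881 mol
2H₂O → O₂ + 4H⁺ + 4e⁻, so n(O₂) = 5.881 / 4 = 1.470 mol
V = 1.470 × 22.4 = 32.93 L
= 32900 cm³

32900 cm³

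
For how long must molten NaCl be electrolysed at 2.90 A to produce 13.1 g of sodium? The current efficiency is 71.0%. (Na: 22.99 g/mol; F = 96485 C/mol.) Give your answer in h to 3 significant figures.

n(Na) = 13.1 / 22.99 = 0.5698 mol
Na⁺ + e⁻ → Na, so n(e⁻) = 0.5698 mol
Q = 0.5698 × 96485 / 0.710 = 77430 C
t = Q / I = 77430 / 2.90 = 26700 s = 7.42 h

7.42 h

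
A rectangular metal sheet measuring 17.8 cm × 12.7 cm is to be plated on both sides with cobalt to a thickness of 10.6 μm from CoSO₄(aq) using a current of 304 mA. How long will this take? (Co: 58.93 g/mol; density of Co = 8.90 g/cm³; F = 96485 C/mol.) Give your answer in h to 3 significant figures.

12.8 h

Plated area = 2 × 17.8 × 12.7 = 452.1 cm²
Volume = 452.1 × 10.6×10⁻⁴ cm = 0.4792 cm³
m(Co) = 0.4792 × 8.90 = 4.265 g
n(Co) = 4.265 / 58.93 = 0.07237 mol; n(e⁻) = 2 × 0.07237 = 0.1447 mol
Q = 0.1447 × 96485 = 13960 C
t = 13960 / 0.304 = 45920 s = 12.8 h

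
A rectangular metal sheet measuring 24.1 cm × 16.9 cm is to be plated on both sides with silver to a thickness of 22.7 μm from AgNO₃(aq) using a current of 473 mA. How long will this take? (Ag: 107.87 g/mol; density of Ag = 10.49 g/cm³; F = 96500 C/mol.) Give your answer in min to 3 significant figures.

611 min

Plated area = 2 × 24.1 × 16.9 = 814.6 cm²
Volume = 814.6 × 22.7×10⁻⁴ cm = 1.849 cm³
m(Ag) = 1.849 × 10.49 = 19.40 g
n(Ag) = 19.40 / 107.87 = 0.1798 mol; n(e⁻) = 0.1798 mol
Q = 0.1798 × 96500 = 17350 C
t = 17350 / 0.473 = 36680 s = 611 min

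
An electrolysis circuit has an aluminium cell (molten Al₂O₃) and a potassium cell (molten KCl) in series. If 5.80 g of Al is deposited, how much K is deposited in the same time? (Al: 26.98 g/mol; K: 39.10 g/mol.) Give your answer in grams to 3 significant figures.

n(Al) = 5.80 / 26.98 = 0.2150 mol
Al³⁺ + 3e⁻ → Al, so n(e⁻) = 3 × 0.2150 = 0.6450 mol
Since the cells are in series, n(e⁻) in the K cell is also 0.6450 mol.
K⁺ + e⁻ → K, so n(K) = 0.6450 mol
m(K) = 0.6450 × 39.10 = 25.2 g

25.2 g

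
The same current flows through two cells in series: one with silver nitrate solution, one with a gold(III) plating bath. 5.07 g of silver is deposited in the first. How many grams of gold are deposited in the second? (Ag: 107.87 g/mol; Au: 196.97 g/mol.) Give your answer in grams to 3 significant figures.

n(Ag) = 5.07 / 107.87 = 0.04700 mol
Ag⁺ + e⁻ → Ag, so n(e⁻) = 0.04700 mol
Same current for the same time ⇒ same n(e⁻) = 0.04700 mol in both cells.
Au³⁺ + 3e⁻ → Au, so n(Au) = 0.04700 / 3 = 0.01567 mol
m(Au) = 0.01567 × 196.97 = 3.09 g

3.09 g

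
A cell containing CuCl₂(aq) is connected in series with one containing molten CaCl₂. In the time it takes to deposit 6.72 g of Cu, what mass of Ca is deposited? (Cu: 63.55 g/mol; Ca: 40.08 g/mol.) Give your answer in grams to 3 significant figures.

n(Cu) = 6.72 / 63.55 = 0.1057 mol
Cu²⁺ + 2e⁻ → Cu, so n(e⁻) = 2 × 0.1057 = 0.2114 mol
The cells are in series, so the same charge (and hence the same n(e⁻) = 0.2114 mol) passes through both.
Ca²⁺ + 2e⁻ → Ca, so n(Ca) = 0.2114 / 2 = 0.1057 mol
m(Ca) = 0.1057 × 40.08 = 4.24 g

4.24 g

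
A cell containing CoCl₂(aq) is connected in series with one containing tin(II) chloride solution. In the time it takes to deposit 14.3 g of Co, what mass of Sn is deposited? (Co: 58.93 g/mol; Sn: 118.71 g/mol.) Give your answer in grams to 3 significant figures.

n(Co) = 14.3 / 58.93 = 0.2427 mol
Co²⁺ + 2e⁻ → Co, so n(e⁻) = 2 × 0.2427 = 0.4854 mol
Same current for the same time ⇒ same n(e⁻) = 0.4854 mol in both cells.
Sn²⁺ + 2e⁻ → Sn, so n(Sn) = 0.4854 / 2 = 0.2427 mol
m(Sn) = 0.2427 × 118.71 = 28.8 g

28.8 g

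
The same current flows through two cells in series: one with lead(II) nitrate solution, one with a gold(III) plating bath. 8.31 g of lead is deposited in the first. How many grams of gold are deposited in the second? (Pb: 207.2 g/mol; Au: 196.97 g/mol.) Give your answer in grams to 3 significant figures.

5.27 g

n(Pb) = 8.31 / 207.2 = 0.04011 mol
Pb²⁺ + 2e⁻ → Pb, so n(e⁻) = 2 × 0.04011 = 0.08022 mol
In series, the same 0.08022 mol of electrons flows through the second cell.
Au³⁺ + 3e⁻ → Au, so n(Au) = 0.08022 / 3 = 0.02674 mol
m(Au) = 0.02674 × 196.97 = 5.27 g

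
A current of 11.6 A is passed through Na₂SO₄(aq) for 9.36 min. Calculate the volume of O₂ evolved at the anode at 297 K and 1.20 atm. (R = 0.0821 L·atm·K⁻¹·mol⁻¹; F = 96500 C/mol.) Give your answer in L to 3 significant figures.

0.343 L

Q = 11.6 A × 561.6 s = 6515 C
n(e⁻) = Q/F = 6515/96500 = 0.06751 mol
2H₂O → O₂ + 4H⁺ + 4e⁻, so n(O₂) = 0.06751 / 4 = 0.01688 mol
V = nRT/P = 0.01688 × 0.0821 × 297 / 1.20 = 0.3430 L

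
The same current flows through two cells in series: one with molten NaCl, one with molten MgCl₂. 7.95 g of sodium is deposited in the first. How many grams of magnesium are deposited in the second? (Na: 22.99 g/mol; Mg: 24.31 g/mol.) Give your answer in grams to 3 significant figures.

4.20 g

n(Na) = 7.95 / 22.99 = 0.3458 mol
Na⁺ + e⁻ → Na, so n(e⁻) = 0.3458 mol
The cells are in series, so the same charge (and hence the same n(e⁻) = 0.3458 mol) passes through both.
Mg²⁺ + 2e⁻ → Mg, so n(Mg) = 0.3458 / 2 = 0.1729 mol
m(Mg) = 0.1729 × 24.31 = 4.20 g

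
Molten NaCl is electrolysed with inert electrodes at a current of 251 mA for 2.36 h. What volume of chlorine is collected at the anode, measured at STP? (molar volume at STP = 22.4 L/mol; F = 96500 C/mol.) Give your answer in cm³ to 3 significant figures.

Charge passed = 0.251 × 8496 = 2132 C
Moles of electrons = 2132 / 96500 = 0.02209 mol
2Cl⁻ → Cl₂ + 2e⁻, so n(Cl₂) = 0.02209 / 2 = 0.01105 mol
V = 0.01105 × 22.4 = 0.2475 L
= 248 cm³

248 cm³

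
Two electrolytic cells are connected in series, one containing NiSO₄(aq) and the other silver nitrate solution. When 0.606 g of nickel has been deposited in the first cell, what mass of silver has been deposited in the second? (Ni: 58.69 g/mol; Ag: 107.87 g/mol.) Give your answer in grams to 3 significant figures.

n(Ni) = 0.606 / 58.69 = 0.01033 mol
Ni²⁺ + 2e⁻ → Ni, so n(e⁻) = 2 × 0.01033 = 0.02066 mol
The cells are in series, so the same charge (and hence the same n(e⁻) = 0.02066 mol) passes through both.
Ag⁺ + e⁻ → Ag, so n(Ag) = 0.02066 mol
m(Ag) = 0.02066 × 107.87 = 2.23 g

2.23 g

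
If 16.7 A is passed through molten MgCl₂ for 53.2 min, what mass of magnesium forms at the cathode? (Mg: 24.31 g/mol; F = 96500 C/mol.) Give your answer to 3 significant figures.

6.71 g

Charge passed = 16.7 × 3192 = 53310 C
n(e⁻) = 53310 / 96500 = 0.5524 mol
Mg²⁺ + 2e⁻ → Mg, so n(Mg) = 0.5524 / 2 = 0.2762 mol
m = 0.2762 × 24.31 = 6.71 g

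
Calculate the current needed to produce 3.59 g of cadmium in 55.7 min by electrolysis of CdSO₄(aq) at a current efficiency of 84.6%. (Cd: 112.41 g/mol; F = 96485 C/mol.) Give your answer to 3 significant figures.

n(Cd) = 3.59 / 112.41 = 0.03194 mol
Cd²⁺ + 2e⁻ → Cd, so n(e⁻) = 2 × 0.03194 = 0.06388 mol
Q = 0.06388 × 96485 / 0.846 = 7285 C
I = Q / t = 7285 / 3342 s = 2.18 A

2.18 A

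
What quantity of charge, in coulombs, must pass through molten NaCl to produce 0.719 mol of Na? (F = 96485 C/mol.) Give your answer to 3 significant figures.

Na⁺ + e⁻ → Na, so n(e⁻) = 1 × 0.719 = 0.7190 mol
Q = 0.7190 × 96485 = 69370 C

69400 C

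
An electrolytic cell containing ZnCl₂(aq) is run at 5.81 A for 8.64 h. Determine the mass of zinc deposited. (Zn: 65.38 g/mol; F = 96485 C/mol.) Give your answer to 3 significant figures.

61.2 g

Charge passed = 5.81 × 31104 = 1.807×10^5 C
n(e⁻) = Q/F = 1.807×10^5/96485 = 1.873 mol
Zn²⁺ + 2e⁻ → Zn, so n(Zn) = 1.873 / 2 = 0.9365 mol
m = 0.9365 × 65.38 = 61.2 g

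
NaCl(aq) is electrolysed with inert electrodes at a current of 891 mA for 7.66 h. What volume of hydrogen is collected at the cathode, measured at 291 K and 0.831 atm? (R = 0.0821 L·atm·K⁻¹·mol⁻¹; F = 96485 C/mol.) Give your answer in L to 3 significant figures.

Q = 0.891 A × 27576 s = 24570 C
n(e⁻) = 24570 / 96485 = 0.2547 mol
2H⁺ + 2e⁻ → H₂, so n(H₂) = 0.2547 / 2 = 0.1274 mol
V = nRT/P = 0.1274 × 0.0821 × 291 / 0.831 = 3.663 L

3.66 L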